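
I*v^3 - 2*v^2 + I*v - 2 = (v + I)*(v + 2*I)*(I*v + 1)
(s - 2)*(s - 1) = s^2 - 3*s + 2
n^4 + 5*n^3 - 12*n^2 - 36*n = n*(n - 3)*(n + 2)*(n + 6)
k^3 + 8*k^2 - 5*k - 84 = (k - 3)*(k + 4)*(k + 7)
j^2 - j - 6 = (j - 3)*(j + 2)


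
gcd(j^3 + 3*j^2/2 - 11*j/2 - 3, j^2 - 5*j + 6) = j - 2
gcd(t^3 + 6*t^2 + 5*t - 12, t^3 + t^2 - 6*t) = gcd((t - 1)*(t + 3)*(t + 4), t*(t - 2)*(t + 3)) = t + 3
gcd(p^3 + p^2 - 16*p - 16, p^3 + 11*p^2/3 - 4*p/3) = p + 4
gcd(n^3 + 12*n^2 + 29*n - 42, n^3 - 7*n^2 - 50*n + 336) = n + 7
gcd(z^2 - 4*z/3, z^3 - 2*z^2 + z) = z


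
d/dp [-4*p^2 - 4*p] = -8*p - 4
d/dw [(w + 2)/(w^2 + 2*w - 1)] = (w^2 + 2*w - 2*(w + 1)*(w + 2) - 1)/(w^2 + 2*w - 1)^2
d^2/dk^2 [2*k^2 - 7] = 4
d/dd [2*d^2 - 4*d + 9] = 4*d - 4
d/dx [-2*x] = -2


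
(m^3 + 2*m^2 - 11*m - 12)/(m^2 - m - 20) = (m^2 - 2*m - 3)/(m - 5)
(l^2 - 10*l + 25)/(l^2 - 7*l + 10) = (l - 5)/(l - 2)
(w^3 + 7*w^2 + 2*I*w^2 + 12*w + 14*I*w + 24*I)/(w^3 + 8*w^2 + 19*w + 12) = (w + 2*I)/(w + 1)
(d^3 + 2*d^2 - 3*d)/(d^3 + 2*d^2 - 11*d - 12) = d*(d^2 + 2*d - 3)/(d^3 + 2*d^2 - 11*d - 12)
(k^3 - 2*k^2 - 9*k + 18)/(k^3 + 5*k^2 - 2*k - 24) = (k - 3)/(k + 4)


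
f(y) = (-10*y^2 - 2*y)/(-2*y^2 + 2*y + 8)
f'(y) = (-20*y - 2)/(-2*y^2 + 2*y + 8) + (4*y - 2)*(-10*y^2 - 2*y)/(-2*y^2 + 2*y + 8)^2 = 2*(-3*y^2 - 20*y - 2)/(y^4 - 2*y^3 - 7*y^2 + 8*y + 16)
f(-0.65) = -0.50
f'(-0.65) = 2.27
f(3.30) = 16.09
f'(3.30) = -15.62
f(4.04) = 10.34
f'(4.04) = -3.84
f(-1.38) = -11.38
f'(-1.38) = 77.67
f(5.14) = 7.94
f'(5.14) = -1.23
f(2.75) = 49.92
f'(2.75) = -241.42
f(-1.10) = -2.93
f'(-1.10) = 11.46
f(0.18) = -0.08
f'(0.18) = -0.66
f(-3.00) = 5.25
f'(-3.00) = 0.97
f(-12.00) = 4.66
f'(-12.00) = -0.02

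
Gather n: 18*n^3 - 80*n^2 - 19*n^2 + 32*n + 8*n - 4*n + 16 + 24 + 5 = 18*n^3 - 99*n^2 + 36*n + 45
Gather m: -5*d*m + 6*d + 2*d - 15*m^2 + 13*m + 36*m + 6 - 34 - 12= 8*d - 15*m^2 + m*(49 - 5*d) - 40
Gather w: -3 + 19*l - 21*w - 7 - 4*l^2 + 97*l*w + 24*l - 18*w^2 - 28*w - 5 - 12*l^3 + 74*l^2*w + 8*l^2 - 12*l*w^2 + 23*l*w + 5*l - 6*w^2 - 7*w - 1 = -12*l^3 + 4*l^2 + 48*l + w^2*(-12*l - 24) + w*(74*l^2 + 120*l - 56) - 16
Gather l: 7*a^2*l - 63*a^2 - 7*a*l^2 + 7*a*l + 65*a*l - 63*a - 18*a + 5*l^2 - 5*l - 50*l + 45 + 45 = -63*a^2 - 81*a + l^2*(5 - 7*a) + l*(7*a^2 + 72*a - 55) + 90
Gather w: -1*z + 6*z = 5*z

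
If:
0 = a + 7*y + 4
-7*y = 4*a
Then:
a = 4/3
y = -16/21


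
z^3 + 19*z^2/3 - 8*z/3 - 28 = (z - 2)*(z + 7/3)*(z + 6)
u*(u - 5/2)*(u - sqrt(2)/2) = u^3 - 5*u^2/2 - sqrt(2)*u^2/2 + 5*sqrt(2)*u/4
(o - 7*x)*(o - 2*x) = o^2 - 9*o*x + 14*x^2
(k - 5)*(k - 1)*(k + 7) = k^3 + k^2 - 37*k + 35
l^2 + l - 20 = (l - 4)*(l + 5)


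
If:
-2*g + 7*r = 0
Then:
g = 7*r/2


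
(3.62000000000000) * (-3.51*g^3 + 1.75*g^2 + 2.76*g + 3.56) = -12.7062*g^3 + 6.335*g^2 + 9.9912*g + 12.8872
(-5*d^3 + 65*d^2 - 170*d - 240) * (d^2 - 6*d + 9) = -5*d^5 + 95*d^4 - 605*d^3 + 1365*d^2 - 90*d - 2160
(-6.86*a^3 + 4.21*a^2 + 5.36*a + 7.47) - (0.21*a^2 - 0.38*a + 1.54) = -6.86*a^3 + 4.0*a^2 + 5.74*a + 5.93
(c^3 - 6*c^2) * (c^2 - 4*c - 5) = c^5 - 10*c^4 + 19*c^3 + 30*c^2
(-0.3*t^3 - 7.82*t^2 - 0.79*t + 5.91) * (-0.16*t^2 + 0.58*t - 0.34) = 0.048*t^5 + 1.0772*t^4 - 4.3072*t^3 + 1.255*t^2 + 3.6964*t - 2.0094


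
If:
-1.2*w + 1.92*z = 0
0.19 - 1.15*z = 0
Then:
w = 0.26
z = 0.17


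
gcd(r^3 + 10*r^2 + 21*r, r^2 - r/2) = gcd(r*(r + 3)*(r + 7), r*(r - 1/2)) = r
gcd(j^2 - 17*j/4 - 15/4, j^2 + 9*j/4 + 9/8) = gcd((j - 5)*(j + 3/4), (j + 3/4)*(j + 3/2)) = j + 3/4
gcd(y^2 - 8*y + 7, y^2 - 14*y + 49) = y - 7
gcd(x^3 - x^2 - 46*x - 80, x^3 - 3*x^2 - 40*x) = x^2 - 3*x - 40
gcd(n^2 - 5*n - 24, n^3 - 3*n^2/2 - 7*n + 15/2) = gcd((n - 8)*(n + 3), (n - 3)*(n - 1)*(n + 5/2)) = 1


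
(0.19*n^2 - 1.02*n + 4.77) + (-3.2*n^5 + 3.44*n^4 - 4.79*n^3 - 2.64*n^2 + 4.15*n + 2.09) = -3.2*n^5 + 3.44*n^4 - 4.79*n^3 - 2.45*n^2 + 3.13*n + 6.86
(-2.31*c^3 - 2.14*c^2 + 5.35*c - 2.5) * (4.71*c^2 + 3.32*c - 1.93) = -10.8801*c^5 - 17.7486*c^4 + 22.552*c^3 + 10.1172*c^2 - 18.6255*c + 4.825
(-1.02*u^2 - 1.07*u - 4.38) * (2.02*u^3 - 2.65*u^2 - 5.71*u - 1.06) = -2.0604*u^5 + 0.5416*u^4 - 0.1879*u^3 + 18.7979*u^2 + 26.144*u + 4.6428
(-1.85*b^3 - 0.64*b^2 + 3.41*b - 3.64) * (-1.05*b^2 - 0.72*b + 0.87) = 1.9425*b^5 + 2.004*b^4 - 4.7292*b^3 + 0.81*b^2 + 5.5875*b - 3.1668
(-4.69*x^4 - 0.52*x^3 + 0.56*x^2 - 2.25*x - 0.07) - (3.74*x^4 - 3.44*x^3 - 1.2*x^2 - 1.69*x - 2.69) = -8.43*x^4 + 2.92*x^3 + 1.76*x^2 - 0.56*x + 2.62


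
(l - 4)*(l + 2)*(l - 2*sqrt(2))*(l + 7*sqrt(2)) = l^4 - 2*l^3 + 5*sqrt(2)*l^3 - 36*l^2 - 10*sqrt(2)*l^2 - 40*sqrt(2)*l + 56*l + 224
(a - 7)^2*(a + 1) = a^3 - 13*a^2 + 35*a + 49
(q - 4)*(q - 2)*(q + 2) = q^3 - 4*q^2 - 4*q + 16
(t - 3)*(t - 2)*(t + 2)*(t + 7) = t^4 + 4*t^3 - 25*t^2 - 16*t + 84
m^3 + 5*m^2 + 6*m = m*(m + 2)*(m + 3)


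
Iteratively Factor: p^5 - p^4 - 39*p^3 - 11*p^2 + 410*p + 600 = (p - 5)*(p^4 + 4*p^3 - 19*p^2 - 106*p - 120) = (p - 5)*(p + 2)*(p^3 + 2*p^2 - 23*p - 60) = (p - 5)^2*(p + 2)*(p^2 + 7*p + 12) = (p - 5)^2*(p + 2)*(p + 4)*(p + 3)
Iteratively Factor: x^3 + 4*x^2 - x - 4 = (x + 4)*(x^2 - 1) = (x + 1)*(x + 4)*(x - 1)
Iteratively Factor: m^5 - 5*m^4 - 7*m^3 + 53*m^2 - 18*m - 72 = (m - 3)*(m^4 - 2*m^3 - 13*m^2 + 14*m + 24) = (m - 3)*(m + 1)*(m^3 - 3*m^2 - 10*m + 24) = (m - 4)*(m - 3)*(m + 1)*(m^2 + m - 6) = (m - 4)*(m - 3)*(m - 2)*(m + 1)*(m + 3)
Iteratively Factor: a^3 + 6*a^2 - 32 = (a + 4)*(a^2 + 2*a - 8) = (a - 2)*(a + 4)*(a + 4)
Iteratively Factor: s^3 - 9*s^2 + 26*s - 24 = (s - 2)*(s^2 - 7*s + 12) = (s - 4)*(s - 2)*(s - 3)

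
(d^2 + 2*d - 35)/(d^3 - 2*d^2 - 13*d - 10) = (d + 7)/(d^2 + 3*d + 2)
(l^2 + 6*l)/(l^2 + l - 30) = l/(l - 5)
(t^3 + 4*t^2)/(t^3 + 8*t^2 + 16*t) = t/(t + 4)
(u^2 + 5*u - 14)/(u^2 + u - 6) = (u + 7)/(u + 3)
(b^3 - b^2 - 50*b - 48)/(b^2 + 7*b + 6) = b - 8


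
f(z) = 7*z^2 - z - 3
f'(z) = 14*z - 1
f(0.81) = 0.78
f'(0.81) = 10.34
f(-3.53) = 87.76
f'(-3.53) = -50.42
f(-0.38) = -1.61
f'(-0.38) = -6.32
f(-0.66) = 0.71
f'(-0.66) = -10.24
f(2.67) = 44.23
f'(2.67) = 36.38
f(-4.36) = 134.43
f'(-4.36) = -62.04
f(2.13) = 26.63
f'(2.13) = 28.82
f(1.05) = 3.67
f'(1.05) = 13.70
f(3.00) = 57.00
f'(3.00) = 41.00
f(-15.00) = 1587.00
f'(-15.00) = -211.00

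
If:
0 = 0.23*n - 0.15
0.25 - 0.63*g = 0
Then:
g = 0.40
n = 0.65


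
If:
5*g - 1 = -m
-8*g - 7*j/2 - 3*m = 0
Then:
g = 1/5 - m/5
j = -2*m/5 - 16/35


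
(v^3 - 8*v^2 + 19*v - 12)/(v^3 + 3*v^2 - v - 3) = (v^2 - 7*v + 12)/(v^2 + 4*v + 3)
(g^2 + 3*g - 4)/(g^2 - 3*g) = (g^2 + 3*g - 4)/(g*(g - 3))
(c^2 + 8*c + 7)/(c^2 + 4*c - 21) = (c + 1)/(c - 3)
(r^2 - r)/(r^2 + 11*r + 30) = r*(r - 1)/(r^2 + 11*r + 30)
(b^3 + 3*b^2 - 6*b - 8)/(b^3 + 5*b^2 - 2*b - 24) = (b + 1)/(b + 3)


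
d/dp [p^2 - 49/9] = 2*p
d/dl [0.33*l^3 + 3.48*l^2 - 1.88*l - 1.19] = 0.99*l^2 + 6.96*l - 1.88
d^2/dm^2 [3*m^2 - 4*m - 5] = 6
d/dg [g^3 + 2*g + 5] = 3*g^2 + 2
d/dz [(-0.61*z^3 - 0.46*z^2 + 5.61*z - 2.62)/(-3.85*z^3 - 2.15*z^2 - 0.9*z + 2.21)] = (-0.4595*z^4 + 44.295*z^3 - 21.8298*z^2 - 13.2992*z + 10.0401)/(14.8225*z^6 + 16.555*z^5 + 11.5525*z^4 - 13.147*z^3 - 8.693*z^2 - 3.978*z + 4.8841)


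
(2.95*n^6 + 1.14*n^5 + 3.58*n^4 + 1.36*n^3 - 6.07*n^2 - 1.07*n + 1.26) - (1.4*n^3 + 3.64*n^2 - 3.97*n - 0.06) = 2.95*n^6 + 1.14*n^5 + 3.58*n^4 - 0.0399999999999998*n^3 - 9.71*n^2 + 2.9*n + 1.32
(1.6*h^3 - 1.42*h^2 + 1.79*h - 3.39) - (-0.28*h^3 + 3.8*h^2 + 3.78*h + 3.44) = 1.88*h^3 - 5.22*h^2 - 1.99*h - 6.83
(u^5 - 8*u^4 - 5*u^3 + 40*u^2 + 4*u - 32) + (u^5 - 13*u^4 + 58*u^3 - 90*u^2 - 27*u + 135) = 2*u^5 - 21*u^4 + 53*u^3 - 50*u^2 - 23*u + 103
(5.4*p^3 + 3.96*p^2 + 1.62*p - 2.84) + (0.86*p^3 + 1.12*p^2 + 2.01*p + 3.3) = 6.26*p^3 + 5.08*p^2 + 3.63*p + 0.46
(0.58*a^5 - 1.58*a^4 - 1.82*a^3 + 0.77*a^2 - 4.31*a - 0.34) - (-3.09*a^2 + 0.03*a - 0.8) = 0.58*a^5 - 1.58*a^4 - 1.82*a^3 + 3.86*a^2 - 4.34*a + 0.46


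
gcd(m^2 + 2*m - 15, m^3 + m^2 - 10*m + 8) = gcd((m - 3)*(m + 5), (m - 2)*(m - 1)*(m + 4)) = 1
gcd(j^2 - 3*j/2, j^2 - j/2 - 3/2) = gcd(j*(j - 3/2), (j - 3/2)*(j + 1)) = j - 3/2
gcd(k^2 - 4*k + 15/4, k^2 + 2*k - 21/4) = k - 3/2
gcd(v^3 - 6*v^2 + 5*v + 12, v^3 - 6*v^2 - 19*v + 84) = v - 3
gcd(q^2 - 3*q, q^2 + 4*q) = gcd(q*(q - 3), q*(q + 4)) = q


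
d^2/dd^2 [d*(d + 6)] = 2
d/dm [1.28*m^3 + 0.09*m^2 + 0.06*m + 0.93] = 3.84*m^2 + 0.18*m + 0.06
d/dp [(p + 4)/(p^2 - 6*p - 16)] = (p^2 - 6*p - 2*(p - 3)*(p + 4) - 16)/(-p^2 + 6*p + 16)^2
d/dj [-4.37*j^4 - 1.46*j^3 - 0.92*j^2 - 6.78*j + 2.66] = -17.48*j^3 - 4.38*j^2 - 1.84*j - 6.78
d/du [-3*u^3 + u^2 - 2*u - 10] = -9*u^2 + 2*u - 2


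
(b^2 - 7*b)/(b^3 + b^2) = (b - 7)/(b*(b + 1))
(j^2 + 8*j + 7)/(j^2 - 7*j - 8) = (j + 7)/(j - 8)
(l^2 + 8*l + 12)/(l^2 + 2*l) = (l + 6)/l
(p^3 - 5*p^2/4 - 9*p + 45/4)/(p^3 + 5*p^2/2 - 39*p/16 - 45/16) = 4*(p - 3)/(4*p + 3)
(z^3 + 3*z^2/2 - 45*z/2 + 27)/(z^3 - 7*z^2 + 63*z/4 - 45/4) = 2*(z + 6)/(2*z - 5)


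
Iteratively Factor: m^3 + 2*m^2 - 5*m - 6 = (m - 2)*(m^2 + 4*m + 3) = (m - 2)*(m + 3)*(m + 1)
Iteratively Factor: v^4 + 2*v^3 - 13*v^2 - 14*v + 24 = (v - 1)*(v^3 + 3*v^2 - 10*v - 24) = (v - 1)*(v + 2)*(v^2 + v - 12) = (v - 1)*(v + 2)*(v + 4)*(v - 3)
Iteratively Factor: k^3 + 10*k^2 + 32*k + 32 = (k + 4)*(k^2 + 6*k + 8) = (k + 2)*(k + 4)*(k + 4)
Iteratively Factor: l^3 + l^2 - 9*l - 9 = (l - 3)*(l^2 + 4*l + 3) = (l - 3)*(l + 1)*(l + 3)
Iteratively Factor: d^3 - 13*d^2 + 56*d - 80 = (d - 4)*(d^2 - 9*d + 20) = (d - 5)*(d - 4)*(d - 4)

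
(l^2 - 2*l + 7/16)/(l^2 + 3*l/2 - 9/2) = (16*l^2 - 32*l + 7)/(8*(2*l^2 + 3*l - 9))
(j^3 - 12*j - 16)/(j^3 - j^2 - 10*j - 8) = (j + 2)/(j + 1)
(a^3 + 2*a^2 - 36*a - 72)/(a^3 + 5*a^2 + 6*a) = (a^2 - 36)/(a*(a + 3))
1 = 1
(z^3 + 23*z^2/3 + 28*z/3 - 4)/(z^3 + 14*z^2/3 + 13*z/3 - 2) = (z + 6)/(z + 3)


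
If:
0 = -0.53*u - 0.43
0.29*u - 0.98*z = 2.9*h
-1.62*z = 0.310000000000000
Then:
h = -0.02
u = -0.81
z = -0.19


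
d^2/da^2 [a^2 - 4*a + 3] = 2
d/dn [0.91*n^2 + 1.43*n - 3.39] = 1.82*n + 1.43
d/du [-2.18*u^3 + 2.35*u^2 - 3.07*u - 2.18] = -6.54*u^2 + 4.7*u - 3.07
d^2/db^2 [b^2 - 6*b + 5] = 2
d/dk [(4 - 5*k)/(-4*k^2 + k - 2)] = (20*k^2 - 5*k - (5*k - 4)*(8*k - 1) + 10)/(4*k^2 - k + 2)^2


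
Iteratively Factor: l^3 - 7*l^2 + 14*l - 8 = (l - 1)*(l^2 - 6*l + 8) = (l - 2)*(l - 1)*(l - 4)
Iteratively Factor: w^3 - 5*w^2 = (w - 5)*(w^2) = w*(w - 5)*(w)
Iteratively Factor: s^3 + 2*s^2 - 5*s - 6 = (s + 1)*(s^2 + s - 6) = (s + 1)*(s + 3)*(s - 2)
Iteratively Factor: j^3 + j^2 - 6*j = (j)*(j^2 + j - 6) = j*(j - 2)*(j + 3)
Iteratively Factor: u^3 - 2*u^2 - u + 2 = (u - 2)*(u^2 - 1) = (u - 2)*(u + 1)*(u - 1)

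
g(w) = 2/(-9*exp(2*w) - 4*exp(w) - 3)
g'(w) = 2*(18*exp(2*w) + 4*exp(w))/(-9*exp(2*w) - 4*exp(w) - 3)^2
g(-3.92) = -0.65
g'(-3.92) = 0.02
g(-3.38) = -0.64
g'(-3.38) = 0.03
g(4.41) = -0.00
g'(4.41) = 0.00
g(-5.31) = -0.66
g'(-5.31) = 0.00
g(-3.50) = -0.64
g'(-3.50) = 0.03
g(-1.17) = -0.39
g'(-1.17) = 0.23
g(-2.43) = -0.58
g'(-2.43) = 0.08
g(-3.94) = -0.65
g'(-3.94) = 0.02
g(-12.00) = -0.67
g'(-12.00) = 0.00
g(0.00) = -0.12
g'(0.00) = 0.17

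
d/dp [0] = 0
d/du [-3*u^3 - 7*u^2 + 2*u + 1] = -9*u^2 - 14*u + 2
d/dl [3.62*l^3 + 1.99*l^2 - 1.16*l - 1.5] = 10.86*l^2 + 3.98*l - 1.16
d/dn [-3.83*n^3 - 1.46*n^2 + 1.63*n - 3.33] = -11.49*n^2 - 2.92*n + 1.63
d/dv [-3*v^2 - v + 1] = -6*v - 1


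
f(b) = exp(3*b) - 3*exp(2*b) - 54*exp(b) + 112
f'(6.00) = 195981593.51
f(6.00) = 65150031.61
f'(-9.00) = -0.00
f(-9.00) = 111.99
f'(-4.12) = -0.88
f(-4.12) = 111.12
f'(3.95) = 401264.84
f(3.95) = 129299.99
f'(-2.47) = -4.61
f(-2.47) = 107.41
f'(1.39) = -119.37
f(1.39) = -88.44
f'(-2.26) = -5.70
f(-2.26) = 106.33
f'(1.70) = 16.69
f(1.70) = -109.46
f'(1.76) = 72.53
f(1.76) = -106.86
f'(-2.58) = -4.12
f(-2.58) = 107.89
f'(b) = 3*exp(3*b) - 6*exp(2*b) - 54*exp(b)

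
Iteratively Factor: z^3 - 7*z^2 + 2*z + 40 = (z - 4)*(z^2 - 3*z - 10) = (z - 4)*(z + 2)*(z - 5)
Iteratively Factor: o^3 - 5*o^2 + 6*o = (o)*(o^2 - 5*o + 6) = o*(o - 3)*(o - 2)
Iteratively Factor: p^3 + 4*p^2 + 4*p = (p + 2)*(p^2 + 2*p) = p*(p + 2)*(p + 2)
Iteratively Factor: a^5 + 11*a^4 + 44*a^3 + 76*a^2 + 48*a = (a + 2)*(a^4 + 9*a^3 + 26*a^2 + 24*a) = (a + 2)*(a + 4)*(a^3 + 5*a^2 + 6*a) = a*(a + 2)*(a + 4)*(a^2 + 5*a + 6) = a*(a + 2)*(a + 3)*(a + 4)*(a + 2)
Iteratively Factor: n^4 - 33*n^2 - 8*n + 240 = (n - 3)*(n^3 + 3*n^2 - 24*n - 80) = (n - 5)*(n - 3)*(n^2 + 8*n + 16) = (n - 5)*(n - 3)*(n + 4)*(n + 4)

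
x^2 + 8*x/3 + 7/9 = (x + 1/3)*(x + 7/3)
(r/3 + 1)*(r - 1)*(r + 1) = r^3/3 + r^2 - r/3 - 1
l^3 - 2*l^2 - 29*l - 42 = (l - 7)*(l + 2)*(l + 3)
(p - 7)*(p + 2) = p^2 - 5*p - 14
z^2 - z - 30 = (z - 6)*(z + 5)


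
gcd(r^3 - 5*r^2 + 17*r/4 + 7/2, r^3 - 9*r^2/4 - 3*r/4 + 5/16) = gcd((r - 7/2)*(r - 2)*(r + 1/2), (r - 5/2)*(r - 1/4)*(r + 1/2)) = r + 1/2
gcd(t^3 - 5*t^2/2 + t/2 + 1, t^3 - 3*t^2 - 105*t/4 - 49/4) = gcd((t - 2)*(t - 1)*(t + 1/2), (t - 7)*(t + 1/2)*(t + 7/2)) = t + 1/2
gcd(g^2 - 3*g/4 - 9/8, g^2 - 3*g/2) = g - 3/2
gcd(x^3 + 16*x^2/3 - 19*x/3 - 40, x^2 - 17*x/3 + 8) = x - 8/3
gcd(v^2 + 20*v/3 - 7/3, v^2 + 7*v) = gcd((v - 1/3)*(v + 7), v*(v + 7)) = v + 7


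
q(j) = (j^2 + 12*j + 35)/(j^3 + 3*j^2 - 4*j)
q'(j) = (2*j + 12)/(j^3 + 3*j^2 - 4*j) + (-3*j^2 - 6*j + 4)*(j^2 + 12*j + 35)/(j^3 + 3*j^2 - 4*j)^2 = (-j^4 - 24*j^3 - 145*j^2 - 210*j + 140)/(j^2*(j^4 + 6*j^3 + j^2 - 24*j + 16))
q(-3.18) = 0.64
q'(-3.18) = 0.09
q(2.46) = 3.04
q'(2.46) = -3.06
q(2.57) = 2.73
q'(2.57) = -2.57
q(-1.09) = 3.49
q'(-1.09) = 5.15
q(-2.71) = 0.76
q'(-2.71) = 0.40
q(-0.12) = 64.38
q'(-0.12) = 599.98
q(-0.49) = 11.46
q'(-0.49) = 32.11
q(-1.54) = 1.96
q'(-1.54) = 2.18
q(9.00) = 0.24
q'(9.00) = -0.04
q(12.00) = 0.15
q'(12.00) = -0.02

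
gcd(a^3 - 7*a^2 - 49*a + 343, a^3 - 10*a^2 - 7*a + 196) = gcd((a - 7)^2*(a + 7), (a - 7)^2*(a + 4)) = a^2 - 14*a + 49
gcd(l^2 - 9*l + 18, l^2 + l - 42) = l - 6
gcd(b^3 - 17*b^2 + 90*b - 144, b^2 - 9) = b - 3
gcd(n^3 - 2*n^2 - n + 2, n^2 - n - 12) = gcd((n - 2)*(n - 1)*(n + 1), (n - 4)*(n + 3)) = 1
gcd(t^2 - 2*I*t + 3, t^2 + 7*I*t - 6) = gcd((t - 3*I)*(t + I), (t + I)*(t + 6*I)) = t + I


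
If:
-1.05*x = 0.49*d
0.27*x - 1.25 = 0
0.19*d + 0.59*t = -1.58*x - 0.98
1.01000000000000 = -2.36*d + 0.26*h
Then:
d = -9.92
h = -86.16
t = -10.86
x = 4.63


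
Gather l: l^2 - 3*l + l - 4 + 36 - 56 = l^2 - 2*l - 24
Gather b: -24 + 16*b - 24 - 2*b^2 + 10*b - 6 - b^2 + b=-3*b^2 + 27*b - 54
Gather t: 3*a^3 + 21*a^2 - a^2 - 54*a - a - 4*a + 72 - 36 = 3*a^3 + 20*a^2 - 59*a + 36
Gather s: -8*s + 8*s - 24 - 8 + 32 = 0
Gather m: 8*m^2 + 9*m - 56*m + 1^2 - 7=8*m^2 - 47*m - 6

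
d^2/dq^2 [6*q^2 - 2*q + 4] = 12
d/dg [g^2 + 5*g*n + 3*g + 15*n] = 2*g + 5*n + 3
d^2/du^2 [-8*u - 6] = 0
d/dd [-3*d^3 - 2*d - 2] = -9*d^2 - 2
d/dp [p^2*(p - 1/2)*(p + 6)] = p*(8*p^2 + 33*p - 12)/2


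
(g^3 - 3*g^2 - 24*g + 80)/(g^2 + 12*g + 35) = (g^2 - 8*g + 16)/(g + 7)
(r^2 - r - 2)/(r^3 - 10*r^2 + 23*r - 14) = (r + 1)/(r^2 - 8*r + 7)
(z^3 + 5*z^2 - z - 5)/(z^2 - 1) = z + 5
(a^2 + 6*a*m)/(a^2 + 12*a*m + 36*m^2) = a/(a + 6*m)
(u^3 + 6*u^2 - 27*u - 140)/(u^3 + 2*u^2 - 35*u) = (u + 4)/u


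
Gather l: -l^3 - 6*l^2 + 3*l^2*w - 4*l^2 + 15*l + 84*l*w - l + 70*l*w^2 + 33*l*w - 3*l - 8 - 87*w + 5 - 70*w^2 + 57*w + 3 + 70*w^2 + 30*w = -l^3 + l^2*(3*w - 10) + l*(70*w^2 + 117*w + 11)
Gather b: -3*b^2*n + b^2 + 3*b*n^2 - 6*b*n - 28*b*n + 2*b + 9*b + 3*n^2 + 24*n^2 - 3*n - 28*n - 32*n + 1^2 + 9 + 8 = b^2*(1 - 3*n) + b*(3*n^2 - 34*n + 11) + 27*n^2 - 63*n + 18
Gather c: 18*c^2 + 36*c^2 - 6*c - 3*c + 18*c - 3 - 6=54*c^2 + 9*c - 9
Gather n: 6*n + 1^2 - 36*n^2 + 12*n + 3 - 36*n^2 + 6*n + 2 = -72*n^2 + 24*n + 6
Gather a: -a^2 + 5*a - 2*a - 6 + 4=-a^2 + 3*a - 2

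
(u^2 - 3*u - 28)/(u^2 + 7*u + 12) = (u - 7)/(u + 3)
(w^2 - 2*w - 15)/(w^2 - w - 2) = (-w^2 + 2*w + 15)/(-w^2 + w + 2)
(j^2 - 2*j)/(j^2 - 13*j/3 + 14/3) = 3*j/(3*j - 7)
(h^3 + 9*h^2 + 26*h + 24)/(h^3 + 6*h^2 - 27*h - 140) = (h^2 + 5*h + 6)/(h^2 + 2*h - 35)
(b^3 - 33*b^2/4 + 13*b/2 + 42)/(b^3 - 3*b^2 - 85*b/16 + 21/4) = 4*(b - 6)/(4*b - 3)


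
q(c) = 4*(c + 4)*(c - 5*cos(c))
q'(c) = 4*c + 4*(c + 4)*(5*sin(c) + 1) - 20*cos(c)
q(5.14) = 112.11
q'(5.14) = -117.51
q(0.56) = -67.06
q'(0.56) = 51.98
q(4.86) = 146.18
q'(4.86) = -123.33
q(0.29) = -77.24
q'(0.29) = 23.69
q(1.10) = -23.83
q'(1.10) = 106.63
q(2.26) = 136.21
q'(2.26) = 143.42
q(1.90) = 82.99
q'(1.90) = 149.33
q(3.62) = 245.63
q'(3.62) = -7.45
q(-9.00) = 88.89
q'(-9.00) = 3.43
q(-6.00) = 86.41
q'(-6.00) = -62.38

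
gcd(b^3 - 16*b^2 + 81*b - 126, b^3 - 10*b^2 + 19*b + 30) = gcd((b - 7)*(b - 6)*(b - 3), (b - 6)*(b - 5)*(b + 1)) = b - 6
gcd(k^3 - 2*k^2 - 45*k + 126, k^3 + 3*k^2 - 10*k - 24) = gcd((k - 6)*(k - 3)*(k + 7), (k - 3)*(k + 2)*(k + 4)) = k - 3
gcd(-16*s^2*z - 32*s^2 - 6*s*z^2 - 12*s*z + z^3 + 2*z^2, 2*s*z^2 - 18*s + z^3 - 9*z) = 2*s + z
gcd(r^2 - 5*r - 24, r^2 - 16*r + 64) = r - 8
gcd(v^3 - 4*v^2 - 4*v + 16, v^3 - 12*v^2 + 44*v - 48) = v^2 - 6*v + 8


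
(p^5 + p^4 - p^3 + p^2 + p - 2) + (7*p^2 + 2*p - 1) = p^5 + p^4 - p^3 + 8*p^2 + 3*p - 3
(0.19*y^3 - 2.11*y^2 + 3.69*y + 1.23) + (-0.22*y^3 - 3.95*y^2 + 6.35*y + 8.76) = -0.03*y^3 - 6.06*y^2 + 10.04*y + 9.99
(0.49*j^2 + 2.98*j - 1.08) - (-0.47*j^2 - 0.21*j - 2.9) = 0.96*j^2 + 3.19*j + 1.82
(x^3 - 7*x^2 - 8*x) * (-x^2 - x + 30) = -x^5 + 6*x^4 + 45*x^3 - 202*x^2 - 240*x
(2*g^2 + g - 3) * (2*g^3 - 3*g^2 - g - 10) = 4*g^5 - 4*g^4 - 11*g^3 - 12*g^2 - 7*g + 30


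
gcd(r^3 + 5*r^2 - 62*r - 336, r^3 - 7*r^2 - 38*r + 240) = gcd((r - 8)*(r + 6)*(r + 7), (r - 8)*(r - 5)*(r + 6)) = r^2 - 2*r - 48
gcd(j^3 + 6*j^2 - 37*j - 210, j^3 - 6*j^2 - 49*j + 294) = j^2 + j - 42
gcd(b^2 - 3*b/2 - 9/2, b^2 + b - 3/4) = b + 3/2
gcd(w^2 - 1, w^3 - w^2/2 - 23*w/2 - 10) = w + 1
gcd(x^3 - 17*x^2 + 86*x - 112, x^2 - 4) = x - 2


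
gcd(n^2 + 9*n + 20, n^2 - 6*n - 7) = 1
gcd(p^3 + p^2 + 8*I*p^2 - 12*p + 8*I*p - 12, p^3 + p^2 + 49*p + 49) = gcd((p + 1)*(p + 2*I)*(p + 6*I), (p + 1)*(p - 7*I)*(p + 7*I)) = p + 1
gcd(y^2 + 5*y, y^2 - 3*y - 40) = y + 5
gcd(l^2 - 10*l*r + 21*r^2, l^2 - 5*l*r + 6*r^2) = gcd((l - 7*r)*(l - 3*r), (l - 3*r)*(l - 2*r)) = -l + 3*r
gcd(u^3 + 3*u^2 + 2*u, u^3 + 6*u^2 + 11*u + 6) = u^2 + 3*u + 2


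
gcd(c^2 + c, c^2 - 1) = c + 1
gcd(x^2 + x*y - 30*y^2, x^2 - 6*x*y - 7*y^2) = 1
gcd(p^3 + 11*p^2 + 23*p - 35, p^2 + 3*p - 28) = p + 7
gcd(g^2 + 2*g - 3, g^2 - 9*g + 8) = g - 1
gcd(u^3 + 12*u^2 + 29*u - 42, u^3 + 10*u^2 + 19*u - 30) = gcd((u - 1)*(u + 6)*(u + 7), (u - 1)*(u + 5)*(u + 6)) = u^2 + 5*u - 6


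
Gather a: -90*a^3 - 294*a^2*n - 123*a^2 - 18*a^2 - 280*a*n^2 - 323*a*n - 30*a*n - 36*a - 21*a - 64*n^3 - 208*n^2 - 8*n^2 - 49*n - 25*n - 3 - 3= -90*a^3 + a^2*(-294*n - 141) + a*(-280*n^2 - 353*n - 57) - 64*n^3 - 216*n^2 - 74*n - 6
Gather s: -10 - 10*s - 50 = -10*s - 60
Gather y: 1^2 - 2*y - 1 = -2*y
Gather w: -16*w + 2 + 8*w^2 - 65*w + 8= 8*w^2 - 81*w + 10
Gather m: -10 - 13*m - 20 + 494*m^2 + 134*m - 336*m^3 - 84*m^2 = -336*m^3 + 410*m^2 + 121*m - 30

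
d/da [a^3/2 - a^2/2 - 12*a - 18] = 3*a^2/2 - a - 12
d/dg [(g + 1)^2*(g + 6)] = (g + 1)*(3*g + 13)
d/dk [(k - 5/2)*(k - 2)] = 2*k - 9/2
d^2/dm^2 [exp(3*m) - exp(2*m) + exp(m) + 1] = (9*exp(2*m) - 4*exp(m) + 1)*exp(m)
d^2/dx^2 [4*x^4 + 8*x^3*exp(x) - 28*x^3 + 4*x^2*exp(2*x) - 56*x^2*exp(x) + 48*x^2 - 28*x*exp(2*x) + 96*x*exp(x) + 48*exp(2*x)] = 8*x^3*exp(x) + 16*x^2*exp(2*x) - 8*x^2*exp(x) + 48*x^2 - 80*x*exp(2*x) - 80*x*exp(x) - 168*x + 88*exp(2*x) + 80*exp(x) + 96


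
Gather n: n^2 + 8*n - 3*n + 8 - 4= n^2 + 5*n + 4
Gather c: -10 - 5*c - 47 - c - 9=-6*c - 66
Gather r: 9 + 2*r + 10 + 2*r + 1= 4*r + 20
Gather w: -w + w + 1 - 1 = 0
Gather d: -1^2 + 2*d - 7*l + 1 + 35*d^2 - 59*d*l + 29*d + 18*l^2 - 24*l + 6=35*d^2 + d*(31 - 59*l) + 18*l^2 - 31*l + 6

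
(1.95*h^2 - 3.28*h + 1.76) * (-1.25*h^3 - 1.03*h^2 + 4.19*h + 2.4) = -2.4375*h^5 + 2.0915*h^4 + 9.3489*h^3 - 10.876*h^2 - 0.497599999999998*h + 4.224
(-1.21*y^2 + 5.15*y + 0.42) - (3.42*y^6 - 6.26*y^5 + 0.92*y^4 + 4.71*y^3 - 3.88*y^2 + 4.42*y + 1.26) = -3.42*y^6 + 6.26*y^5 - 0.92*y^4 - 4.71*y^3 + 2.67*y^2 + 0.73*y - 0.84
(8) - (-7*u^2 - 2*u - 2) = 7*u^2 + 2*u + 10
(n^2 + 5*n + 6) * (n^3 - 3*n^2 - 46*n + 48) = n^5 + 2*n^4 - 55*n^3 - 200*n^2 - 36*n + 288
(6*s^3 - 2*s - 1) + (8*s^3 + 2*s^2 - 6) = 14*s^3 + 2*s^2 - 2*s - 7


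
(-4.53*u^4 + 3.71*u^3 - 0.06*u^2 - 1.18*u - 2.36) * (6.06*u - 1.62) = -27.4518*u^5 + 29.8212*u^4 - 6.3738*u^3 - 7.0536*u^2 - 12.39*u + 3.8232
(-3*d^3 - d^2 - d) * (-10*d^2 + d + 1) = 30*d^5 + 7*d^4 + 6*d^3 - 2*d^2 - d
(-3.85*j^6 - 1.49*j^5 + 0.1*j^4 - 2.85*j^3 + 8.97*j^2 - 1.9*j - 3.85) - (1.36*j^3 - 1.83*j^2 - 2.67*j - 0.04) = -3.85*j^6 - 1.49*j^5 + 0.1*j^4 - 4.21*j^3 + 10.8*j^2 + 0.77*j - 3.81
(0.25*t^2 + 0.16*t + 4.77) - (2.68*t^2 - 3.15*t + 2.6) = -2.43*t^2 + 3.31*t + 2.17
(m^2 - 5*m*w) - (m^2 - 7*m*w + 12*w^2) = 2*m*w - 12*w^2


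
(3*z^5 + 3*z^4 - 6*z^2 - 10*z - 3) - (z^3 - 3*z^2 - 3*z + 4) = 3*z^5 + 3*z^4 - z^3 - 3*z^2 - 7*z - 7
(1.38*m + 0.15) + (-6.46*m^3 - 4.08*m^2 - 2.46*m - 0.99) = -6.46*m^3 - 4.08*m^2 - 1.08*m - 0.84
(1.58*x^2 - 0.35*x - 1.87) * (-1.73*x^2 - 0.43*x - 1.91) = -2.7334*x^4 - 0.0739000000000001*x^3 + 0.3678*x^2 + 1.4726*x + 3.5717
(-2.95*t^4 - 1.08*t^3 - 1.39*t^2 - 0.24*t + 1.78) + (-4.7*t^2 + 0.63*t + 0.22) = -2.95*t^4 - 1.08*t^3 - 6.09*t^2 + 0.39*t + 2.0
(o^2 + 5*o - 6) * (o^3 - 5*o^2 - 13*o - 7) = o^5 - 44*o^3 - 42*o^2 + 43*o + 42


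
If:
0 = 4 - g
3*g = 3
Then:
No Solution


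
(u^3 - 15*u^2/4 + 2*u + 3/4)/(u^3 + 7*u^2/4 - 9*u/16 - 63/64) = 16*(4*u^3 - 15*u^2 + 8*u + 3)/(64*u^3 + 112*u^2 - 36*u - 63)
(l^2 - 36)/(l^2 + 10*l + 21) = (l^2 - 36)/(l^2 + 10*l + 21)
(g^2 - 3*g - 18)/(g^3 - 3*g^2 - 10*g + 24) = (g - 6)/(g^2 - 6*g + 8)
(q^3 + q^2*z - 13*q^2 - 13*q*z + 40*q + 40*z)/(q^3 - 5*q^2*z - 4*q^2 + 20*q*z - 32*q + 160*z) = (-q^2 - q*z + 5*q + 5*z)/(-q^2 + 5*q*z - 4*q + 20*z)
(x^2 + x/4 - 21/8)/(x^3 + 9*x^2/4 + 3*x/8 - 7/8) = (2*x - 3)/(2*x^2 + x - 1)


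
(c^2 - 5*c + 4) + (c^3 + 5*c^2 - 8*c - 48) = c^3 + 6*c^2 - 13*c - 44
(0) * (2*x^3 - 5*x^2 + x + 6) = 0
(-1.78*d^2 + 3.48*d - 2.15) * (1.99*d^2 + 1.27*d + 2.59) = -3.5422*d^4 + 4.6646*d^3 - 4.4691*d^2 + 6.2827*d - 5.5685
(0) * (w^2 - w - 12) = 0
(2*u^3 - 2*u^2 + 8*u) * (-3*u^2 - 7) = -6*u^5 + 6*u^4 - 38*u^3 + 14*u^2 - 56*u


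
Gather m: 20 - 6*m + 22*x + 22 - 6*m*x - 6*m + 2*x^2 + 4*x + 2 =m*(-6*x - 12) + 2*x^2 + 26*x + 44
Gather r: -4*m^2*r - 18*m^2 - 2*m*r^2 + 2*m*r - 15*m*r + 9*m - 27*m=-18*m^2 - 2*m*r^2 - 18*m + r*(-4*m^2 - 13*m)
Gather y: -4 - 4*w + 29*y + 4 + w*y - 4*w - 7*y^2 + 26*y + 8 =-8*w - 7*y^2 + y*(w + 55) + 8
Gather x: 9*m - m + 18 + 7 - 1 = 8*m + 24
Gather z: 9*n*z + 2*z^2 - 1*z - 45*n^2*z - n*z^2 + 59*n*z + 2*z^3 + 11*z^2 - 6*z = 2*z^3 + z^2*(13 - n) + z*(-45*n^2 + 68*n - 7)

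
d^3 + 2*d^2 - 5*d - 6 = (d - 2)*(d + 1)*(d + 3)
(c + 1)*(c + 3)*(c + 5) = c^3 + 9*c^2 + 23*c + 15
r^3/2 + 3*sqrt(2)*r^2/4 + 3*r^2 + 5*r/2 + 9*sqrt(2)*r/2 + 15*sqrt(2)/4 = (r/2 + 1/2)*(r + 5)*(r + 3*sqrt(2)/2)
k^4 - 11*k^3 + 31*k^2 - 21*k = k*(k - 7)*(k - 3)*(k - 1)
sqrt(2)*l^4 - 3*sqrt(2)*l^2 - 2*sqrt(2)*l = l*(l - 2)*(l + 1)*(sqrt(2)*l + sqrt(2))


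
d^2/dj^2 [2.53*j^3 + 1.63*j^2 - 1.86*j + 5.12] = 15.18*j + 3.26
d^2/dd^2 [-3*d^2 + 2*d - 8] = -6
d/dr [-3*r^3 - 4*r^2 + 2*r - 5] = -9*r^2 - 8*r + 2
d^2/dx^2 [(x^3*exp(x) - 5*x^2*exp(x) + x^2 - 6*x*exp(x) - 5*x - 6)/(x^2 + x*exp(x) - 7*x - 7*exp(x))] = (((x*exp(x) - 5*exp(x) + 2)*(-x^3*exp(x) + 5*x^2*exp(x) - x^2 + 6*x*exp(x) + 5*x + 6) + 2*(x*exp(x) + 2*x - 6*exp(x) - 7)*(-x^3*exp(x) + 2*x^2*exp(x) + 16*x*exp(x) - 2*x + 6*exp(x) + 5))*(x^2 + x*exp(x) - 7*x - 7*exp(x)) + (x^2 + x*exp(x) - 7*x - 7*exp(x))^2*(x^3*exp(x) + x^2*exp(x) - 20*x*exp(x) - 22*exp(x) + 2) - 2*(x*exp(x) + 2*x - 6*exp(x) - 7)^2*(-x^3*exp(x) + 5*x^2*exp(x) - x^2 + 6*x*exp(x) + 5*x + 6))/(x^2 + x*exp(x) - 7*x - 7*exp(x))^3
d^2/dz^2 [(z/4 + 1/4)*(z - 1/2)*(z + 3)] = 3*z/2 + 7/4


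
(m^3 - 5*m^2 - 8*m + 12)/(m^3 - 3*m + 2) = (m - 6)/(m - 1)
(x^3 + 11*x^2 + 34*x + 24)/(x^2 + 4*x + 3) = (x^2 + 10*x + 24)/(x + 3)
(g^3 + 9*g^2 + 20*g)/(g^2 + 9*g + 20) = g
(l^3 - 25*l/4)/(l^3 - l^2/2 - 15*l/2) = (l - 5/2)/(l - 3)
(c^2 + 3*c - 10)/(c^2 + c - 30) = (c^2 + 3*c - 10)/(c^2 + c - 30)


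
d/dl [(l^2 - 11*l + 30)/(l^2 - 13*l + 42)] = -2/(l^2 - 14*l + 49)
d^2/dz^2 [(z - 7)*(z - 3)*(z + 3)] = 6*z - 14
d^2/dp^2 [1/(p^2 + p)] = 2*(-p*(p + 1) + (2*p + 1)^2)/(p^3*(p + 1)^3)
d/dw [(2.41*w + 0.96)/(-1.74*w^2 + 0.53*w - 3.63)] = (4.1934*w^2 + 3.3408*w - 9.2571)/(3.0276*w^4 - 1.8444*w^3 + 12.9133*w^2 - 3.8478*w + 13.1769)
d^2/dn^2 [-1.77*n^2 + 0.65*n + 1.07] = -3.54000000000000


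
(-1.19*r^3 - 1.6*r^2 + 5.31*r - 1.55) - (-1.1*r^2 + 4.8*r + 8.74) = -1.19*r^3 - 0.5*r^2 + 0.51*r - 10.29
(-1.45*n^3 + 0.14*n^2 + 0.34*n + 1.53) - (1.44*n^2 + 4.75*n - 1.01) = -1.45*n^3 - 1.3*n^2 - 4.41*n + 2.54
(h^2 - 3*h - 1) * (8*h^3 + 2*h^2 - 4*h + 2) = 8*h^5 - 22*h^4 - 18*h^3 + 12*h^2 - 2*h - 2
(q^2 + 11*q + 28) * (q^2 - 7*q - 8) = q^4 + 4*q^3 - 57*q^2 - 284*q - 224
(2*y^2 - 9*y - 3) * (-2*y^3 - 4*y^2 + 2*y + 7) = -4*y^5 + 10*y^4 + 46*y^3 + 8*y^2 - 69*y - 21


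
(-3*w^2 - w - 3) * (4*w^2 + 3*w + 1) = -12*w^4 - 13*w^3 - 18*w^2 - 10*w - 3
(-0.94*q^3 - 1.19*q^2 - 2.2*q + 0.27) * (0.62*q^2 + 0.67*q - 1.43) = -0.5828*q^5 - 1.3676*q^4 - 0.8171*q^3 + 0.3951*q^2 + 3.3269*q - 0.3861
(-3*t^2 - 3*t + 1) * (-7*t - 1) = 21*t^3 + 24*t^2 - 4*t - 1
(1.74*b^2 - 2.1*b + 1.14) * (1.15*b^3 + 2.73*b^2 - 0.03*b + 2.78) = 2.001*b^5 + 2.3352*b^4 - 4.4742*b^3 + 8.0124*b^2 - 5.8722*b + 3.1692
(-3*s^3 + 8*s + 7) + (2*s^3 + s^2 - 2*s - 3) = -s^3 + s^2 + 6*s + 4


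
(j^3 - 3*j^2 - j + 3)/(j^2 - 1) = j - 3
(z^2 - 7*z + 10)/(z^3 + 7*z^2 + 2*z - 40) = (z - 5)/(z^2 + 9*z + 20)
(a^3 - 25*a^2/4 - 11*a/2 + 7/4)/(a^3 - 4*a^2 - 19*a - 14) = (a - 1/4)/(a + 2)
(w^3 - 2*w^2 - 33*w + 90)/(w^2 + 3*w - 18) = w - 5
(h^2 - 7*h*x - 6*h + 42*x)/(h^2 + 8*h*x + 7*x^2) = (h^2 - 7*h*x - 6*h + 42*x)/(h^2 + 8*h*x + 7*x^2)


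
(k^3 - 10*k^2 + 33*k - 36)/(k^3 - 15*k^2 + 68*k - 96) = (k - 3)/(k - 8)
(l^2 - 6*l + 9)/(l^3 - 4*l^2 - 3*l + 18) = 1/(l + 2)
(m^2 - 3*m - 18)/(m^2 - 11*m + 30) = (m + 3)/(m - 5)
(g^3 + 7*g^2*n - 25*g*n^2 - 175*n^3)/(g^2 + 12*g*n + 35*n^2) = g - 5*n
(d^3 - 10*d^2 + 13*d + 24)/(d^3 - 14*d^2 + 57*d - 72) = (d + 1)/(d - 3)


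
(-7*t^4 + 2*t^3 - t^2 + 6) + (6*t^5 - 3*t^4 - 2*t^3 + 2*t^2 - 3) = 6*t^5 - 10*t^4 + t^2 + 3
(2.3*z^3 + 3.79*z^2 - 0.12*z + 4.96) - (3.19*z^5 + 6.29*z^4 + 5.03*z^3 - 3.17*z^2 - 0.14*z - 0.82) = -3.19*z^5 - 6.29*z^4 - 2.73*z^3 + 6.96*z^2 + 0.02*z + 5.78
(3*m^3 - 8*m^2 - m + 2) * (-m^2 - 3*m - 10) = -3*m^5 - m^4 - 5*m^3 + 81*m^2 + 4*m - 20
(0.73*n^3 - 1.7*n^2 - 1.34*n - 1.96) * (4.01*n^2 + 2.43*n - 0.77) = 2.9273*n^5 - 5.0431*n^4 - 10.0665*n^3 - 9.8068*n^2 - 3.731*n + 1.5092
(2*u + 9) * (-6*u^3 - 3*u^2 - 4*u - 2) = -12*u^4 - 60*u^3 - 35*u^2 - 40*u - 18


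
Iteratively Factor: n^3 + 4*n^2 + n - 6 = (n - 1)*(n^2 + 5*n + 6) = (n - 1)*(n + 3)*(n + 2)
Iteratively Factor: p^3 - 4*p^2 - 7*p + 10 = (p - 1)*(p^2 - 3*p - 10) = (p - 1)*(p + 2)*(p - 5)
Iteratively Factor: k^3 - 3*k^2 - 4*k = (k - 4)*(k^2 + k) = k*(k - 4)*(k + 1)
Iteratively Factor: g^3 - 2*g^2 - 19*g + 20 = (g - 5)*(g^2 + 3*g - 4) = (g - 5)*(g + 4)*(g - 1)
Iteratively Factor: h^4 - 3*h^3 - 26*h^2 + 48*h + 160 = (h - 5)*(h^3 + 2*h^2 - 16*h - 32) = (h - 5)*(h + 2)*(h^2 - 16) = (h - 5)*(h - 4)*(h + 2)*(h + 4)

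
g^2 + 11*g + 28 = (g + 4)*(g + 7)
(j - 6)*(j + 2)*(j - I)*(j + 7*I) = j^4 - 4*j^3 + 6*I*j^3 - 5*j^2 - 24*I*j^2 - 28*j - 72*I*j - 84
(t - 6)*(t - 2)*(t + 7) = t^3 - t^2 - 44*t + 84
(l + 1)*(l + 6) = l^2 + 7*l + 6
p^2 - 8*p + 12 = (p - 6)*(p - 2)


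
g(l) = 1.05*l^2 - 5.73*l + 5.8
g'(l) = 2.1*l - 5.73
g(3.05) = -1.91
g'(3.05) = 0.68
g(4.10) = -0.04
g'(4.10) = 2.88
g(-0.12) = 6.50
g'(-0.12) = -5.98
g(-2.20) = 23.49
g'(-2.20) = -10.35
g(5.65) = 6.94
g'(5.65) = 6.14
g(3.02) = -1.93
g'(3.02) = 0.61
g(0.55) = 2.97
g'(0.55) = -4.58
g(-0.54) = 9.20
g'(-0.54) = -6.86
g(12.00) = 88.24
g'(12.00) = 19.47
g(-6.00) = 77.98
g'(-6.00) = -18.33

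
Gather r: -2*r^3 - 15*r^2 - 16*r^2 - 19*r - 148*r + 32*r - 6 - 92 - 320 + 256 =-2*r^3 - 31*r^2 - 135*r - 162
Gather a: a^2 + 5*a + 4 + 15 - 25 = a^2 + 5*a - 6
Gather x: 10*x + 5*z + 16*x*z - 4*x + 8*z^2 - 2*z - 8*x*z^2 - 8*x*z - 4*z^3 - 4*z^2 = x*(-8*z^2 + 8*z + 6) - 4*z^3 + 4*z^2 + 3*z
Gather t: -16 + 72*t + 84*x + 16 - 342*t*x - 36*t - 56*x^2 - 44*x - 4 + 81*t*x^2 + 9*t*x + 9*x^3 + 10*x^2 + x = t*(81*x^2 - 333*x + 36) + 9*x^3 - 46*x^2 + 41*x - 4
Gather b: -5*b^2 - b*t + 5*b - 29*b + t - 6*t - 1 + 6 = -5*b^2 + b*(-t - 24) - 5*t + 5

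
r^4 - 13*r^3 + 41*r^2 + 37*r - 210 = (r - 7)*(r - 5)*(r - 3)*(r + 2)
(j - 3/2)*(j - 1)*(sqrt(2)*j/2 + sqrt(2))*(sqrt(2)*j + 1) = j^4 - j^3/2 + sqrt(2)*j^3/2 - 7*j^2/2 - sqrt(2)*j^2/4 - 7*sqrt(2)*j/4 + 3*j + 3*sqrt(2)/2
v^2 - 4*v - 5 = (v - 5)*(v + 1)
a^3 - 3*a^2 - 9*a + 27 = (a - 3)^2*(a + 3)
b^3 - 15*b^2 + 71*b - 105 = (b - 7)*(b - 5)*(b - 3)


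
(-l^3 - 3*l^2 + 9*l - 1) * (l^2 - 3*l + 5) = -l^5 + 13*l^3 - 43*l^2 + 48*l - 5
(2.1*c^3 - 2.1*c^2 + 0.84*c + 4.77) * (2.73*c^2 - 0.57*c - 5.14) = 5.733*c^5 - 6.93*c^4 - 7.3038*c^3 + 23.3373*c^2 - 7.0365*c - 24.5178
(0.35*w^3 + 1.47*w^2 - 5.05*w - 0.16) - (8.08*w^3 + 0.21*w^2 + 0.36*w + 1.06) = -7.73*w^3 + 1.26*w^2 - 5.41*w - 1.22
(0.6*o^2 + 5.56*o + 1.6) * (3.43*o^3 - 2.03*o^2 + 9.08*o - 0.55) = 2.058*o^5 + 17.8528*o^4 - 0.350799999999998*o^3 + 46.9068*o^2 + 11.47*o - 0.88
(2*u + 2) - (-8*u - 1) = 10*u + 3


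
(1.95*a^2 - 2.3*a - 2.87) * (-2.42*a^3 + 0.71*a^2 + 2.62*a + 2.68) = -4.719*a^5 + 6.9505*a^4 + 10.4214*a^3 - 2.8377*a^2 - 13.6834*a - 7.6916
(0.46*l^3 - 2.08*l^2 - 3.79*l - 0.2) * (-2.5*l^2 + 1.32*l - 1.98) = -1.15*l^5 + 5.8072*l^4 + 5.8186*l^3 - 0.3844*l^2 + 7.2402*l + 0.396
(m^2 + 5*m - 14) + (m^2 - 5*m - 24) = 2*m^2 - 38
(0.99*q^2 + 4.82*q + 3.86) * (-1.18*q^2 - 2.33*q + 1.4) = -1.1682*q^4 - 7.9943*q^3 - 14.3994*q^2 - 2.2458*q + 5.404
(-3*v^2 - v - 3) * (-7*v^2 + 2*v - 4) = 21*v^4 + v^3 + 31*v^2 - 2*v + 12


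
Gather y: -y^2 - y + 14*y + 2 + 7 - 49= -y^2 + 13*y - 40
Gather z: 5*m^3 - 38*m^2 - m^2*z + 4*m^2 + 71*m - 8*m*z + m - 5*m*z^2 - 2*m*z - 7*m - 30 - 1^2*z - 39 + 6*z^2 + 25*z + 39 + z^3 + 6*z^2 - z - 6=5*m^3 - 34*m^2 + 65*m + z^3 + z^2*(12 - 5*m) + z*(-m^2 - 10*m + 23) - 36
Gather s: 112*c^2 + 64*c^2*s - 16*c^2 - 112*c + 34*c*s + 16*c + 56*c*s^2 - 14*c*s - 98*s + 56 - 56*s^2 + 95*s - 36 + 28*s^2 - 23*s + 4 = 96*c^2 - 96*c + s^2*(56*c - 28) + s*(64*c^2 + 20*c - 26) + 24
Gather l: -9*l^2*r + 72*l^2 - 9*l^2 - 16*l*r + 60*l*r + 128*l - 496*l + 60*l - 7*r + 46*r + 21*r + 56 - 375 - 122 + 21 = l^2*(63 - 9*r) + l*(44*r - 308) + 60*r - 420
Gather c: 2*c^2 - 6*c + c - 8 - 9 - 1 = 2*c^2 - 5*c - 18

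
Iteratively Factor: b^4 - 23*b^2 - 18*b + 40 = (b - 1)*(b^3 + b^2 - 22*b - 40) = (b - 1)*(b + 2)*(b^2 - b - 20) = (b - 5)*(b - 1)*(b + 2)*(b + 4)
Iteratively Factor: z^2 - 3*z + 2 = (z - 1)*(z - 2)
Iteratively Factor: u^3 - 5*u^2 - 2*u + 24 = (u - 3)*(u^2 - 2*u - 8) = (u - 3)*(u + 2)*(u - 4)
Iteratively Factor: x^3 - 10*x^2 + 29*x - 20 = (x - 5)*(x^2 - 5*x + 4) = (x - 5)*(x - 1)*(x - 4)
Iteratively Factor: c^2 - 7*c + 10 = (c - 2)*(c - 5)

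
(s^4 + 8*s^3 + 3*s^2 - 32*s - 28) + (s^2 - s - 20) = s^4 + 8*s^3 + 4*s^2 - 33*s - 48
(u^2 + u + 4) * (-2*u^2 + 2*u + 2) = -2*u^4 - 4*u^2 + 10*u + 8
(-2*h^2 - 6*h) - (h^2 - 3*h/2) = -3*h^2 - 9*h/2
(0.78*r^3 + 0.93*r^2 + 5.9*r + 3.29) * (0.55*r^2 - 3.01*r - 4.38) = 0.429*r^5 - 1.8363*r^4 - 2.9707*r^3 - 20.0229*r^2 - 35.7449*r - 14.4102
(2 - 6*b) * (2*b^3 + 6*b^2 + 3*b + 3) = -12*b^4 - 32*b^3 - 6*b^2 - 12*b + 6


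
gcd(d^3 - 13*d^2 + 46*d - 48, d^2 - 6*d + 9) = d - 3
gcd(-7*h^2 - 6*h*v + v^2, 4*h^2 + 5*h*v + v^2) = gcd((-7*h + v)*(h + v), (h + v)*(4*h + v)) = h + v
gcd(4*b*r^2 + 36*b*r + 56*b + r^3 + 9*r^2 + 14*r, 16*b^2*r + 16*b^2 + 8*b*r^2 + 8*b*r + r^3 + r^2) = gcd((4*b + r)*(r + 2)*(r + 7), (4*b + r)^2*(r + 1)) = 4*b + r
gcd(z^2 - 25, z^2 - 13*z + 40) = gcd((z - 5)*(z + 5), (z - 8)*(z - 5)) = z - 5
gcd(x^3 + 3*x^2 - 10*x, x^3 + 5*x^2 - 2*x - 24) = x - 2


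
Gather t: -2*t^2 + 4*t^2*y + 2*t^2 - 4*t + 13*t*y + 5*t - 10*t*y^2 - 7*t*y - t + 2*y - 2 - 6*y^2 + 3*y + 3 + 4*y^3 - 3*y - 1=4*t^2*y + t*(-10*y^2 + 6*y) + 4*y^3 - 6*y^2 + 2*y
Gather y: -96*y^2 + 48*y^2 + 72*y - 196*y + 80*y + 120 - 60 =-48*y^2 - 44*y + 60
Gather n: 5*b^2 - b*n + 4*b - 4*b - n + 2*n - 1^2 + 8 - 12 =5*b^2 + n*(1 - b) - 5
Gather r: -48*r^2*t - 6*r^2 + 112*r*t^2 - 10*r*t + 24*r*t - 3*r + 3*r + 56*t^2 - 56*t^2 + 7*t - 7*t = r^2*(-48*t - 6) + r*(112*t^2 + 14*t)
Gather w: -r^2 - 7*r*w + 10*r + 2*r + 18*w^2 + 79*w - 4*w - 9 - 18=-r^2 + 12*r + 18*w^2 + w*(75 - 7*r) - 27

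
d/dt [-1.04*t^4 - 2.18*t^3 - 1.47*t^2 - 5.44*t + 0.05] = -4.16*t^3 - 6.54*t^2 - 2.94*t - 5.44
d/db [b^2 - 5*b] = 2*b - 5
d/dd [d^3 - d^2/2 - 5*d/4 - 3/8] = 3*d^2 - d - 5/4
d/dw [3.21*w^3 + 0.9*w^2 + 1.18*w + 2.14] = 9.63*w^2 + 1.8*w + 1.18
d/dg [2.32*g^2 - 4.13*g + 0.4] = 4.64*g - 4.13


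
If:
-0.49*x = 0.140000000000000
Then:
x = -0.29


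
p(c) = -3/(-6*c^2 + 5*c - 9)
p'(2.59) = -0.06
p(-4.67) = 0.02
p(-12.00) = 0.00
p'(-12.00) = 0.00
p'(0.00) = 0.19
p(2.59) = 0.08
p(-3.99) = 0.02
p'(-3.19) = 0.02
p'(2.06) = -0.10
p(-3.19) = 0.03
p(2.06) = 0.12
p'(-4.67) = 0.01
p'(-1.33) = 0.09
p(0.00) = 0.33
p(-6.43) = 0.01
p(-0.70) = 0.19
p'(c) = -3*(12*c - 5)/(-6*c^2 + 5*c - 9)^2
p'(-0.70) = 0.17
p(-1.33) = 0.11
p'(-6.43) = 0.00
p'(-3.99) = 0.01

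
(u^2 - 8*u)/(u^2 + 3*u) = (u - 8)/(u + 3)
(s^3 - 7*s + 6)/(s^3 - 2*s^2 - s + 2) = (s + 3)/(s + 1)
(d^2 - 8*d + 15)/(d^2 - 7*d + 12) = (d - 5)/(d - 4)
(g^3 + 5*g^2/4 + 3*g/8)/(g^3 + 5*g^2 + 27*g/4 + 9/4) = g*(4*g + 3)/(2*(2*g^2 + 9*g + 9))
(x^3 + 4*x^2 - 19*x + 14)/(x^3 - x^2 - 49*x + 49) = (x - 2)/(x - 7)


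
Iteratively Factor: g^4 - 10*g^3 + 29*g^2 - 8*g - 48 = (g + 1)*(g^3 - 11*g^2 + 40*g - 48) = (g - 4)*(g + 1)*(g^2 - 7*g + 12) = (g - 4)*(g - 3)*(g + 1)*(g - 4)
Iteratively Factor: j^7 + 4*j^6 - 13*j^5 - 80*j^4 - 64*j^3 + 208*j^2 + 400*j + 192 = (j - 2)*(j^6 + 6*j^5 - j^4 - 82*j^3 - 228*j^2 - 248*j - 96) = (j - 2)*(j + 2)*(j^5 + 4*j^4 - 9*j^3 - 64*j^2 - 100*j - 48) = (j - 4)*(j - 2)*(j + 2)*(j^4 + 8*j^3 + 23*j^2 + 28*j + 12) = (j - 4)*(j - 2)*(j + 2)^2*(j^3 + 6*j^2 + 11*j + 6) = (j - 4)*(j - 2)*(j + 2)^3*(j^2 + 4*j + 3) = (j - 4)*(j - 2)*(j + 1)*(j + 2)^3*(j + 3)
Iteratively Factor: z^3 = (z)*(z^2) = z^2*(z)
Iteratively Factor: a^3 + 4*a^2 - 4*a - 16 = (a + 4)*(a^2 - 4) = (a - 2)*(a + 4)*(a + 2)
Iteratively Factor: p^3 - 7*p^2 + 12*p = (p)*(p^2 - 7*p + 12) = p*(p - 4)*(p - 3)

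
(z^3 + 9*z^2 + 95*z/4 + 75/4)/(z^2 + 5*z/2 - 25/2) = (4*z^2 + 16*z + 15)/(2*(2*z - 5))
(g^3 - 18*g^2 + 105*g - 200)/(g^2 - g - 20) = (g^2 - 13*g + 40)/(g + 4)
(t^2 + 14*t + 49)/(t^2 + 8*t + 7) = (t + 7)/(t + 1)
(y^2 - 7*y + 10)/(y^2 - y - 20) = (y - 2)/(y + 4)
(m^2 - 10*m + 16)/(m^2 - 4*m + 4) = (m - 8)/(m - 2)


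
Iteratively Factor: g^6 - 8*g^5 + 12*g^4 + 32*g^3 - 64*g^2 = (g - 4)*(g^5 - 4*g^4 - 4*g^3 + 16*g^2) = (g - 4)*(g - 2)*(g^4 - 2*g^3 - 8*g^2) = (g - 4)^2*(g - 2)*(g^3 + 2*g^2) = g*(g - 4)^2*(g - 2)*(g^2 + 2*g) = g^2*(g - 4)^2*(g - 2)*(g + 2)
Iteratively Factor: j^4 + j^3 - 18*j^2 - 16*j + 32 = (j + 2)*(j^3 - j^2 - 16*j + 16) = (j - 4)*(j + 2)*(j^2 + 3*j - 4) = (j - 4)*(j - 1)*(j + 2)*(j + 4)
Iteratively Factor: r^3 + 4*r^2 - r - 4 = (r - 1)*(r^2 + 5*r + 4) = (r - 1)*(r + 1)*(r + 4)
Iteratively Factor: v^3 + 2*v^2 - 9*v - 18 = (v + 2)*(v^2 - 9) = (v - 3)*(v + 2)*(v + 3)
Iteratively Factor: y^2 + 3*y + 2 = (y + 1)*(y + 2)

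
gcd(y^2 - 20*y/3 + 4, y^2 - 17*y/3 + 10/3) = y - 2/3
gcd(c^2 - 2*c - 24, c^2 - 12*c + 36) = c - 6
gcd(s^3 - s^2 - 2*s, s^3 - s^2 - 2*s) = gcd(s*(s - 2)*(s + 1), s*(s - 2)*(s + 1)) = s^3 - s^2 - 2*s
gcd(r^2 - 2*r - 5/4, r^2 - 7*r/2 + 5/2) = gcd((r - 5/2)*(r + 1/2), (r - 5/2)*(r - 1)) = r - 5/2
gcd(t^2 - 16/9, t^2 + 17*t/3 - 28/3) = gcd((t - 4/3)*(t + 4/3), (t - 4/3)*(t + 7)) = t - 4/3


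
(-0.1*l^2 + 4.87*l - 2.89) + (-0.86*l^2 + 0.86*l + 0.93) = -0.96*l^2 + 5.73*l - 1.96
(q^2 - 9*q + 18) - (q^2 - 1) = 19 - 9*q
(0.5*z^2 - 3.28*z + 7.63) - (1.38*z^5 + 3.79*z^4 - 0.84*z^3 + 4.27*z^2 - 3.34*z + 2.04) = -1.38*z^5 - 3.79*z^4 + 0.84*z^3 - 3.77*z^2 + 0.0600000000000001*z + 5.59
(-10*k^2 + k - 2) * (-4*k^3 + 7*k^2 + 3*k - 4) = 40*k^5 - 74*k^4 - 15*k^3 + 29*k^2 - 10*k + 8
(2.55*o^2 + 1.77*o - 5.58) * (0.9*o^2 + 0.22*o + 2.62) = 2.295*o^4 + 2.154*o^3 + 2.0484*o^2 + 3.4098*o - 14.6196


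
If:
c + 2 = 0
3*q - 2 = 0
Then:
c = -2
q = 2/3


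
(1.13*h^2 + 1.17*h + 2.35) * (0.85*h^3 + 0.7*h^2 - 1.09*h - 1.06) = 0.9605*h^5 + 1.7855*h^4 + 1.5848*h^3 - 0.8281*h^2 - 3.8017*h - 2.491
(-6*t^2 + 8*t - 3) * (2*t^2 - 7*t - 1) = -12*t^4 + 58*t^3 - 56*t^2 + 13*t + 3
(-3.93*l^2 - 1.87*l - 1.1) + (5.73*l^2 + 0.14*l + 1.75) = 1.8*l^2 - 1.73*l + 0.65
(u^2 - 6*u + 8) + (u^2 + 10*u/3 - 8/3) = 2*u^2 - 8*u/3 + 16/3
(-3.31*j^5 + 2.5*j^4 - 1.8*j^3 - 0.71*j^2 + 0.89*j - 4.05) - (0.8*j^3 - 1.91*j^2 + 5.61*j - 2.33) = -3.31*j^5 + 2.5*j^4 - 2.6*j^3 + 1.2*j^2 - 4.72*j - 1.72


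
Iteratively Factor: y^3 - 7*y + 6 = (y - 2)*(y^2 + 2*y - 3) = (y - 2)*(y - 1)*(y + 3)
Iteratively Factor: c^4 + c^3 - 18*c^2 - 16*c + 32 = (c + 4)*(c^3 - 3*c^2 - 6*c + 8) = (c - 4)*(c + 4)*(c^2 + c - 2) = (c - 4)*(c + 2)*(c + 4)*(c - 1)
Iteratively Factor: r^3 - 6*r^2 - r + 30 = (r + 2)*(r^2 - 8*r + 15) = (r - 5)*(r + 2)*(r - 3)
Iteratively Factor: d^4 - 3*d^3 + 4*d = (d - 2)*(d^3 - d^2 - 2*d) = d*(d - 2)*(d^2 - d - 2) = d*(d - 2)^2*(d + 1)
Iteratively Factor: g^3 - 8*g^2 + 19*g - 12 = (g - 3)*(g^2 - 5*g + 4) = (g - 4)*(g - 3)*(g - 1)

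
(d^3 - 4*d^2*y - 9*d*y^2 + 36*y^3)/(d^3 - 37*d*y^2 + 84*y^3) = (d + 3*y)/(d + 7*y)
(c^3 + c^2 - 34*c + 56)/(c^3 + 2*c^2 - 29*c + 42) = (c - 4)/(c - 3)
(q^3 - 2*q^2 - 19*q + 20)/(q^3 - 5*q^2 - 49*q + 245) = (q^2 + 3*q - 4)/(q^2 - 49)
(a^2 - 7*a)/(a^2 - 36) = a*(a - 7)/(a^2 - 36)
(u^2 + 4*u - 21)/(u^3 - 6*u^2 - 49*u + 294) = (u - 3)/(u^2 - 13*u + 42)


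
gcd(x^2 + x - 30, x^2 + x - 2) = 1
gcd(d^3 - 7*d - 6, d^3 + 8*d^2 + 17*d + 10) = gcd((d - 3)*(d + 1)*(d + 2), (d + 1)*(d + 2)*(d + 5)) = d^2 + 3*d + 2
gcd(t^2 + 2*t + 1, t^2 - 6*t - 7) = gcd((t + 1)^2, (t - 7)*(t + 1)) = t + 1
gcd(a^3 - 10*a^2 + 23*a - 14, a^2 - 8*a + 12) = a - 2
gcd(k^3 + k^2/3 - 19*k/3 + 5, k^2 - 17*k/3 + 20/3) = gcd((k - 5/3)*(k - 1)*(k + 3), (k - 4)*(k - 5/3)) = k - 5/3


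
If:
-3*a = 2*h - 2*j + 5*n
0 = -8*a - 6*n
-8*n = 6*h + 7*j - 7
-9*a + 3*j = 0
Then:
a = 21/118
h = 203/236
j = 63/118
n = -14/59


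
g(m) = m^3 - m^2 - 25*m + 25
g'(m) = 3*m^2 - 2*m - 25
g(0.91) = 2.18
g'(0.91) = -24.34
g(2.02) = -21.34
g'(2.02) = -16.80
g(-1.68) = 59.44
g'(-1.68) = -13.17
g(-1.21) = 52.01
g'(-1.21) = -18.19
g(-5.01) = -0.60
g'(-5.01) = 60.32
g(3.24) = -32.49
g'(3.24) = 0.01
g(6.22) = 71.45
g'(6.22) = 78.63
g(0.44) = 13.89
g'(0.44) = -25.30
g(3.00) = -32.00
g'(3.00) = -4.00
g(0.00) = 25.00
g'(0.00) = -25.00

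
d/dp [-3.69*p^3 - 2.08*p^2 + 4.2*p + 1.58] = -11.07*p^2 - 4.16*p + 4.2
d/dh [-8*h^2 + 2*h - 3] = 2 - 16*h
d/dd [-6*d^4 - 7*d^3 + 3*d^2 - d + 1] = -24*d^3 - 21*d^2 + 6*d - 1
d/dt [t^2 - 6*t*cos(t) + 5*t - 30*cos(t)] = 6*t*sin(t) + 2*t + 30*sin(t) - 6*cos(t) + 5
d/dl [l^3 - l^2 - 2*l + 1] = 3*l^2 - 2*l - 2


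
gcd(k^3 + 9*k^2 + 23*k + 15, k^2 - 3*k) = 1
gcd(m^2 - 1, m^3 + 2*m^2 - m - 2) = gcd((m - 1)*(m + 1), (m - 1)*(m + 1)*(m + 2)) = m^2 - 1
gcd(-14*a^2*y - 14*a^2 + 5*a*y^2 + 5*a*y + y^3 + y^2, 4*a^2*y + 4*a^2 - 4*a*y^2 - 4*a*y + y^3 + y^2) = -2*a*y - 2*a + y^2 + y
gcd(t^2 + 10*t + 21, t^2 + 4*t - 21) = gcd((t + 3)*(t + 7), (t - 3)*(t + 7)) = t + 7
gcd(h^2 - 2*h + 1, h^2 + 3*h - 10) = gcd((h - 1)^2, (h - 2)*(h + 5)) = 1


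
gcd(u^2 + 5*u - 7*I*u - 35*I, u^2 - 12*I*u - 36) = 1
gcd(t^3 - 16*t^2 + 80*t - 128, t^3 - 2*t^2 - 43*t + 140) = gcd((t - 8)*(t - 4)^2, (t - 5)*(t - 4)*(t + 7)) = t - 4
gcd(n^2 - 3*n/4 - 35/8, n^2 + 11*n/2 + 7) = 1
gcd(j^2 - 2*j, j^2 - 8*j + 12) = j - 2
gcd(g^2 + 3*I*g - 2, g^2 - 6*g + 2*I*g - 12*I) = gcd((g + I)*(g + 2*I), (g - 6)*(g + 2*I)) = g + 2*I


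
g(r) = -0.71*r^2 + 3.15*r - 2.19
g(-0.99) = -6.00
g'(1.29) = 1.32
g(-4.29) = -28.77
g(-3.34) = -20.63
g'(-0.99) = 4.56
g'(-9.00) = 15.93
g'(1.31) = 1.29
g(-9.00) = -88.05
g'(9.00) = -9.63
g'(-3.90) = 8.69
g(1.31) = 0.72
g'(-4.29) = 9.24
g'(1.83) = 0.55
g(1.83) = 1.20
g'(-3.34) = 7.89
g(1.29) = 0.69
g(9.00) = -31.35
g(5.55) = -6.58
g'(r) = 3.15 - 1.42*r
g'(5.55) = -4.73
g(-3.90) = -25.27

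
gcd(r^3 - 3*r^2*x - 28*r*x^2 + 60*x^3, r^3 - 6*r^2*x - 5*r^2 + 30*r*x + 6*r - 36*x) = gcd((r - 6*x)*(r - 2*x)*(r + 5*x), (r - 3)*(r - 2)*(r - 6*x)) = -r + 6*x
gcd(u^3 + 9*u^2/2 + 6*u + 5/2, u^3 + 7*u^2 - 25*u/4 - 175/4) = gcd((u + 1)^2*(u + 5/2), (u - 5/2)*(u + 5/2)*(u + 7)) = u + 5/2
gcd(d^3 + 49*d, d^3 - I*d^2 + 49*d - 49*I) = d^2 + 49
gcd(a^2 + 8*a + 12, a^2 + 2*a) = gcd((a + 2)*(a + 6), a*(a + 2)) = a + 2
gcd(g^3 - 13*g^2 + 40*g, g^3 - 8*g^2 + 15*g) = g^2 - 5*g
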